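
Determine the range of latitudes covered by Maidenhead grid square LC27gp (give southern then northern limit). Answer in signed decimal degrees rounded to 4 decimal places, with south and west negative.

Field L=11, C=2: +11·20° lon, +2·10° lat → SW at lon 40°, lat -70°.
Square 2, 7: +2·2° lon, +7·1° lat → SW at lon 44°, lat -63°.
Subsquare g=6, p=15: +6·0.0833333° lon, +15·0.0416667° lat → SW at lon 44.5°, lat -62.375°.
Cell spans 0.0833333° lon × 0.0416667° lat.
south -62.3750, north -62.3333.

-62.3750, -62.3333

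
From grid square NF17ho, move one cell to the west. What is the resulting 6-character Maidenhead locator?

Longitude subsquare h = 7; −1 → 6 = g.
The latitude characters are unchanged.

NF17go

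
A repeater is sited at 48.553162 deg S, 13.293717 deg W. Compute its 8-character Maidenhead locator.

Offset from 180°W / 90°S: lon 166.70628°, lat 41.44684°.
Field: lon ⌊166.70628/20⌋ = 8 → I; lat ⌊41.44684/10⌋ = 4 → E.
Square: lon ⌊6.70628/2⌋ = 3; lat ⌊1.44684/1⌋ = 1.
Subsquare: lon ⌊0.70628/0.0833333⌋ = 8 → i; lat ⌊0.44684/0.0416667⌋ = 10 → k.
Extended square: lon ⌊0.03962/0.00833333⌋ = 4; lat ⌊0.03017/0.00416667⌋ = 7.

IE31ik47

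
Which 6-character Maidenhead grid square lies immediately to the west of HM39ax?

Longitude subsquare a = 0; −1 → -1, wraps to 23 = x, carry into square.
Longitude square 3; −1 → 2.
The latitude characters are unchanged.

HM29xx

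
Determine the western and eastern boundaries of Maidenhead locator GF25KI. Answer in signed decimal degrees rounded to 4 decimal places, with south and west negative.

Field G=6, F=5: +6·20° lon, +5·10° lat → SW at lon -60°, lat -40°.
Square 2, 5: +2·2° lon, +5·1° lat → SW at lon -56°, lat -35°.
Subsquare k=10, i=8: +10·0.0833333° lon, +8·0.0416667° lat → SW at lon -55.1667°, lat -34.6667°.
Cell spans 0.0833333° lon × 0.0416667° lat.
west -55.1667, east -55.0833.

-55.1667, -55.0833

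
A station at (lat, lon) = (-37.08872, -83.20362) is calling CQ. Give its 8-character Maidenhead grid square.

Offset from 180°W / 90°S: lon 96.79638°, lat 52.91128°.
Field: lon ⌊96.79638/20⌋ = 4 → E; lat ⌊52.91128/10⌋ = 5 → F.
Square: lon ⌊16.79638/2⌋ = 8; lat ⌊2.91128/1⌋ = 2.
Subsquare: lon ⌊0.79638/0.0833333⌋ = 9 → j; lat ⌊0.91128/0.0416667⌋ = 21 → v.
Extended square: lon ⌊0.04638/0.00833333⌋ = 5; lat ⌊0.03628/0.00416667⌋ = 8.

EF82jv58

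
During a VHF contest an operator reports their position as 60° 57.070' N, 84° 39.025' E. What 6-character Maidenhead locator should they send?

NP20hw

Shift to the Maidenhead origin (180°W, 90°S): lon 264.6504, lat 150.9512.
Field: 264.6504/20 → 13 → N, 150.9512/10 → 15 → P; chars NP.
Square: 4.6504/2 → 2, 0.9512/1 → 0; chars 20.
Subsquare: 0.6504/0.0833333 → 7 → h, 0.9512/0.0416667 → 22 → w; chars hw.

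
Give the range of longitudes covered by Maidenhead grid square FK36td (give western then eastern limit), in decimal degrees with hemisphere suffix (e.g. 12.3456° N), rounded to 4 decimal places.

Field F=5, K=10: +5·20° lon, +10·10° lat → SW at lon -80°, lat 10°.
Square 3, 6: +3·2° lon, +6·1° lat → SW at lon -74°, lat 16°.
Subsquare t=19, d=3: +19·0.0833333° lon, +3·0.0416667° lat → SW at lon -72.4167°, lat 16.125°.
Cell spans 0.0833333° lon × 0.0416667° lat.
west 72.4167° W, east 72.3333° W.

72.4167° W, 72.3333° W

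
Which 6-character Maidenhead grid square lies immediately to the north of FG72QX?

Latitude subsquare x = 23; +1 → 24, wraps to 0 = a, carry into square.
Latitude square 2; +1 → 3.
The longitude characters are unchanged.

FG73qa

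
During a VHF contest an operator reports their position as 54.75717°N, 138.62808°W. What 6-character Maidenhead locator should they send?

Add 180° to longitude and 90° to latitude: 41.3719, 144.7572.
Field: 41.3719/20 → 2 → C, 144.7572/10 → 14 → O; chars CO.
Square: 1.3719/2 → 0, 4.7572/1 → 4; chars 04.
Subsquare: 1.3719/0.0833333 → 16 → q, 0.7572/0.0416667 → 18 → s; chars qs.

CO04qs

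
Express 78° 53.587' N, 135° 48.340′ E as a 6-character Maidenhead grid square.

PQ78vv

Add 180° to longitude and 90° to latitude: 315.8057, 168.8931.
Field: 315.8057/20 → 15 → P, 168.8931/10 → 16 → Q; chars PQ.
Square: 15.8057/2 → 7, 8.8931/1 → 8; chars 78.
Subsquare: 1.8057/0.0833333 → 21 → v, 0.8931/0.0416667 → 21 → v; chars vv.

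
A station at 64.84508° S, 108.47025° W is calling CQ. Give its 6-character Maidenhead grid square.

DC55sd

Shift to the Maidenhead origin (180°W, 90°S): lon 71.5298, lat 25.1549.
Field (20°×10°, letters A–R): lon ⌊71.5298/20⌋ = 3 → D; lat ⌊25.1549/10⌋ = 2 → C.
Square (2°×1°, digits 0–9): lon ⌊11.5298/2⌋ = 5; lat ⌊5.1549/1⌋ = 5.
Subsquare (5′×2.5′, letters a–x): lon ⌊1.5298/0.0833333⌋ = 18 → s; lat ⌊0.1549/0.0416667⌋ = 3 → d.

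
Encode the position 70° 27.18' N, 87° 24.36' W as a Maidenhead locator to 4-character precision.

EQ60

Add 180° to longitude and 90° to latitude: 92.59, 160.45.
Field: 92.59/20 → 4 → E, 160.45/10 → 16 → Q; chars EQ.
Square: 12.59/2 → 6, 0.45/1 → 0; chars 60.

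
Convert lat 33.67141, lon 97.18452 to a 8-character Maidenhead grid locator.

Offset from 180°W / 90°S: lon 277.18452°, lat 123.67141°.
Field: lon ⌊277.18452/20⌋ = 13 → N; lat ⌊123.67141/10⌋ = 12 → M.
Square: lon ⌊17.18452/2⌋ = 8; lat ⌊3.67141/1⌋ = 3.
Subsquare: lon ⌊1.18452/0.0833333⌋ = 14 → o; lat ⌊0.67141/0.0416667⌋ = 16 → q.
Extended square: lon ⌊0.01785/0.00833333⌋ = 2; lat ⌊0.00474/0.00416667⌋ = 1.

NM83oq21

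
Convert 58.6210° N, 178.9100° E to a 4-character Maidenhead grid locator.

Shift to the Maidenhead origin (180°W, 90°S): lon 358.91, lat 148.62.
Field: 358.91/20 → 17 → R, 148.62/10 → 14 → O; chars RO.
Square: 18.91/2 → 9, 8.62/1 → 8; chars 98.

RO98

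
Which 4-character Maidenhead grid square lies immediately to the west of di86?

Longitude square 8; −1 → 7.
The latitude characters are unchanged.

DI76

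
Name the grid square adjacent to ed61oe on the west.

Longitude subsquare o = 14; −1 → 13 = n.
The latitude characters are unchanged.

ED61ne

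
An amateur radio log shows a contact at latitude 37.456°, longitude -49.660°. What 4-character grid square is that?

GM57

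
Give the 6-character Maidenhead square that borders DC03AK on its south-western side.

Longitude subsquare a = 0; −1 → -1, wraps to 23 = x, carry into square.
Longitude square 0; −1 → -1, wraps to 9, carry into field.
Longitude field D = 3; −1 → 2 = C.
Latitude subsquare k = 10; −1 → 9 = j.

CC93xj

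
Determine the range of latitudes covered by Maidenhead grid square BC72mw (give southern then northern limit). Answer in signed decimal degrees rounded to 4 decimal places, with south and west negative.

-67.0833, -67.0417

Field B=1, C=2: +1·20° lon, +2·10° lat → SW at lon -160°, lat -70°.
Square 7, 2: +7·2° lon, +2·1° lat → SW at lon -146°, lat -68°.
Subsquare m=12, w=22: +12·0.0833333° lon, +22·0.0416667° lat → SW at lon -145°, lat -67.0833°.
Cell spans 0.0833333° lon × 0.0416667° lat.
south -67.0833, north -67.0417.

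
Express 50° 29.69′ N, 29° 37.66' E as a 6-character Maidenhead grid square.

Add 180° to longitude and 90° to latitude: 209.6277, 140.4948.
Field (20°×10°, letters A–R): 209.6277/20 → 10 → K, 140.4948/10 → 14 → O; chars KO.
Square (2°×1°, digits 0–9): 9.6277/2 → 4, 0.4948/1 → 0; chars 40.
Subsquare (5′×2.5′, letters a–x): 1.6277/0.0833333 → 19 → t, 0.4948/0.0416667 → 11 → l; chars tl.

KO40tl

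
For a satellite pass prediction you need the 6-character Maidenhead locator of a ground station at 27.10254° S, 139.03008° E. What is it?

Offset from 180°W / 90°S: lon 319.0301°, lat 62.8975°.
Field: lon ⌊319.0301/20⌋ = 15 → P; lat ⌊62.8975/10⌋ = 6 → G.
Square: lon ⌊19.0301/2⌋ = 9; lat ⌊2.8975/1⌋ = 2.
Subsquare: lon ⌊1.0301/0.0833333⌋ = 12 → m; lat ⌊0.8975/0.0416667⌋ = 21 → v.

PG92mv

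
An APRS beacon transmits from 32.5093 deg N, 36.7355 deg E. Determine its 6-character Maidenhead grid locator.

Offset from 180°W / 90°S: lon 216.7355°, lat 122.5093°.
Field: lon ⌊216.7355/20⌋ = 10 → K; lat ⌊122.5093/10⌋ = 12 → M.
Square: lon ⌊16.7355/2⌋ = 8; lat ⌊2.5093/1⌋ = 2.
Subsquare: lon ⌊0.7355/0.0833333⌋ = 8 → i; lat ⌊0.5093/0.0416667⌋ = 12 → m.

KM82im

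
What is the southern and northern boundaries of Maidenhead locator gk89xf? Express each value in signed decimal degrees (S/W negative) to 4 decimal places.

Field G=6, K=10: +6·20° lon, +10·10° lat → SW at lon -60°, lat 10°.
Square 8, 9: +8·2° lon, +9·1° lat → SW at lon -44°, lat 19°.
Subsquare x=23, f=5: +23·0.0833333° lon, +5·0.0416667° lat → SW at lon -42.0833°, lat 19.2083°.
Cell spans 0.0833333° lon × 0.0416667° lat.
south 19.2083, north 19.2500.

19.2083, 19.2500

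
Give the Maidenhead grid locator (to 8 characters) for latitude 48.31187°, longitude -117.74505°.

DN18dh04

Add 180° to longitude and 90° to latitude: 62.25495, 138.31187.
Field (20°×10°, letters A–R): 62.25495/20 → 3 → D, 138.31187/10 → 13 → N; chars DN.
Square (2°×1°, digits 0–9): 2.25495/2 → 1, 8.31187/1 → 8; chars 18.
Subsquare (5′×2.5′, letters a–x): 0.25495/0.0833333 → 3 → d, 0.31187/0.0416667 → 7 → h; chars dh.
Extended square (30″×15″, digits 0–9): 0.00495/0.00833333 → 0, 0.02020/0.00416667 → 4; chars 04.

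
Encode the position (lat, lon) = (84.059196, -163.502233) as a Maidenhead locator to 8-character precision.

AR84fb94

Offset from 180°W / 90°S: lon 16.49777°, lat 174.05920°.
Field: 16.49777/20 → 0 → A, 174.05920/10 → 17 → R; chars AR.
Square: 16.49777/2 → 8, 4.05920/1 → 4; chars 84.
Subsquare: 0.49777/0.0833333 → 5 → f, 0.05920/0.0416667 → 1 → b; chars fb.
Extended square: 0.08110/0.00833333 → 9, 0.01753/0.00416667 → 4; chars 94.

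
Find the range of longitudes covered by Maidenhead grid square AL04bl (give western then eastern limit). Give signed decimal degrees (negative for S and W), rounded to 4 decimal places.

-179.9167, -179.8333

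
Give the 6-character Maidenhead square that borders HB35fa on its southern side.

HB34fx

Latitude subsquare a = 0; −1 → -1, wraps to 23 = x, carry into square.
Latitude square 5; −1 → 4.
The longitude characters are unchanged.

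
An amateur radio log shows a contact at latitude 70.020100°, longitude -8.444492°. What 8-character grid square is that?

Add 180° to longitude and 90° to latitude: 171.55551, 160.02010.
Field (20°×10°, letters A–R): 171.55551/20 → 8 → I, 160.02010/10 → 16 → Q; chars IQ.
Square (2°×1°, digits 0–9): 11.55551/2 → 5, 0.02010/1 → 0; chars 50.
Subsquare (5′×2.5′, letters a–x): 1.55551/0.0833333 → 18 → s, 0.02010/0.0416667 → 0 → a; chars sa.
Extended square (30″×15″, digits 0–9): 0.05551/0.00833333 → 6, 0.02010/0.00416667 → 4; chars 64.

IQ50sa64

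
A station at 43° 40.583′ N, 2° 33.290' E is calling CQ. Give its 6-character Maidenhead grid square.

Shift to the Maidenhead origin (180°W, 90°S): lon 182.5548, lat 133.6764.
Field: 182.5548/20 → 9 → J, 133.6764/10 → 13 → N; chars JN.
Square: 2.5548/2 → 1, 3.6764/1 → 3; chars 13.
Subsquare: 0.5548/0.0833333 → 6 → g, 0.6764/0.0416667 → 16 → q; chars gq.

JN13gq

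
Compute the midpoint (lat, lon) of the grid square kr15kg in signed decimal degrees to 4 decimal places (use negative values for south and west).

Field K=10, R=17: +10·20° lon, +17·10° lat → SW at lon 20°, lat 80°.
Square 1, 5: +1·2° lon, +5·1° lat → SW at lon 22°, lat 85°.
Subsquare k=10, g=6: +10·0.0833333° lon, +6·0.0416667° lat → SW at lon 22.8333°, lat 85.25°.
Cell spans 0.0833333° lon × 0.0416667° lat. Centre is SW corner plus half of each.
latitude 85.2708, longitude 22.8750.

85.2708, 22.8750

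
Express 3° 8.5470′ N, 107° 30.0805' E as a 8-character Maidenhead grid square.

Offset from 180°W / 90°S: lon 287.50134°, lat 93.14245°.
Field (20°×10°, letters A–R): 287.50134/20 → 14 → O, 93.14245/10 → 9 → J; chars OJ.
Square (2°×1°, digits 0–9): 7.50134/2 → 3, 3.14245/1 → 3; chars 33.
Subsquare (5′×2.5′, letters a–x): 1.50134/0.0833333 → 18 → s, 0.14245/0.0416667 → 3 → d; chars sd.
Extended square (30″×15″, digits 0–9): 0.00134/0.00833333 → 0, 0.01745/0.00416667 → 4; chars 04.

OJ33sd04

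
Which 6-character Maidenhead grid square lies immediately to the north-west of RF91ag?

RF81xh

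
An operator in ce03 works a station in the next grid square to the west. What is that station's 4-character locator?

BE93

Longitude square 0; −1 → -1, wraps to 9, carry into field.
Longitude field C = 2; −1 → 1 = B.
The latitude characters are unchanged.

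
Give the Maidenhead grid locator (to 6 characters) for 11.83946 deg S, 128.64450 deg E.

Shift to the Maidenhead origin (180°W, 90°S): lon 308.6445, lat 78.1605.
Field: 308.6445/20 → 15 → P, 78.1605/10 → 7 → H; chars PH.
Square: 8.6445/2 → 4, 8.1605/1 → 8; chars 48.
Subsquare: 0.6445/0.0833333 → 7 → h, 0.1605/0.0416667 → 3 → d; chars hd.

PH48hd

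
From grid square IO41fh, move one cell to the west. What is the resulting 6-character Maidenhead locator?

Longitude subsquare f = 5; −1 → 4 = e.
The latitude characters are unchanged.

IO41eh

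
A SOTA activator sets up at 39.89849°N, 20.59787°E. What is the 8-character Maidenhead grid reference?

Add 180° to longitude and 90° to latitude: 200.59787, 129.89849.
Field (20°×10°, letters A–R): 200.59787/20 → 10 → K, 129.89849/10 → 12 → M; chars KM.
Square (2°×1°, digits 0–9): 0.59787/2 → 0, 9.89849/1 → 9; chars 09.
Subsquare (5′×2.5′, letters a–x): 0.59787/0.0833333 → 7 → h, 0.89849/0.0416667 → 21 → v; chars hv.
Extended square (30″×15″, digits 0–9): 0.01454/0.00833333 → 1, 0.02349/0.00416667 → 5; chars 15.

KM09hv15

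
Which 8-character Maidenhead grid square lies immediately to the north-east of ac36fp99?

AC36gq00

Longitude extended square 9; +1 → 10, wraps to 0, carry into subsquare.
Longitude subsquare f = 5; +1 → 6 = g.
Latitude extended square 9; +1 → 10, wraps to 0, carry into subsquare.
Latitude subsquare p = 15; +1 → 16 = q.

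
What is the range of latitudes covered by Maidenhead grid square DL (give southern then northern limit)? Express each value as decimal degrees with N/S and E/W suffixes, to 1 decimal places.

20.0° N, 30.0° N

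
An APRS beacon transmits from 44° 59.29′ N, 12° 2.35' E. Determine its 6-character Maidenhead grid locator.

JN64ax

Add 180° to longitude and 90° to latitude: 192.0392, 134.9882.
Field: lon ⌊192.0392/20⌋ = 9 → J; lat ⌊134.9882/10⌋ = 13 → N.
Square: lon ⌊12.0392/2⌋ = 6; lat ⌊4.9882/1⌋ = 4.
Subsquare: lon ⌊0.0392/0.0833333⌋ = 0 → a; lat ⌊0.9882/0.0416667⌋ = 23 → x.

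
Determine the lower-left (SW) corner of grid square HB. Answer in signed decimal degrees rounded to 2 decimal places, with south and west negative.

Field H=7, B=1: +7·20° lon, +1·10° lat → SW at lon -40°, lat -80°.
latitude -80.00, longitude -40.00.

-80.00, -40.00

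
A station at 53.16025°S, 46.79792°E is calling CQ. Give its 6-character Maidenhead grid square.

Shift to the Maidenhead origin (180°W, 90°S): lon 226.7979, lat 36.8398.
Field: lon ⌊226.7979/20⌋ = 11 → L; lat ⌊36.8398/10⌋ = 3 → D.
Square: lon ⌊6.7979/2⌋ = 3; lat ⌊6.8398/1⌋ = 6.
Subsquare: lon ⌊0.7979/0.0833333⌋ = 9 → j; lat ⌊0.8398/0.0416667⌋ = 20 → u.

LD36ju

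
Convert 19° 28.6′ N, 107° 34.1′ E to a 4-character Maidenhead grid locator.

OK39

Shift to the Maidenhead origin (180°W, 90°S): lon 287.57, lat 109.48.
Field (20°×10°, letters A–R): lon ⌊287.57/20⌋ = 14 → O; lat ⌊109.48/10⌋ = 10 → K.
Square (2°×1°, digits 0–9): lon ⌊7.57/2⌋ = 3; lat ⌊9.48/1⌋ = 9.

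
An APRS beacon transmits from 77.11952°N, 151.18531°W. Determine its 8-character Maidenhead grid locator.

BQ47jc78

Shift to the Maidenhead origin (180°W, 90°S): lon 28.81469, lat 167.11952.
Field: lon ⌊28.81469/20⌋ = 1 → B; lat ⌊167.11952/10⌋ = 16 → Q.
Square: lon ⌊8.81469/2⌋ = 4; lat ⌊7.11952/1⌋ = 7.
Subsquare: lon ⌊0.81469/0.0833333⌋ = 9 → j; lat ⌊0.11952/0.0416667⌋ = 2 → c.
Extended square: lon ⌊0.06469/0.00833333⌋ = 7; lat ⌊0.03619/0.00416667⌋ = 8.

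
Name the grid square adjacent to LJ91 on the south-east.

Longitude square 9; +1 → 10, wraps to 0, carry into field.
Longitude field L = 11; +1 → 12 = M.
Latitude square 1; −1 → 0.

MJ00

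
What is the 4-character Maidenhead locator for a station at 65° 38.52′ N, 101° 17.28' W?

Add 180° to longitude and 90° to latitude: 78.71, 155.64.
Field: lon ⌊78.71/20⌋ = 3 → D; lat ⌊155.64/10⌋ = 15 → P.
Square: lon ⌊18.71/2⌋ = 9; lat ⌊5.64/1⌋ = 5.

DP95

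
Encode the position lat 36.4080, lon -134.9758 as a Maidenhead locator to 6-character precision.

CM26mj

Shift to the Maidenhead origin (180°W, 90°S): lon 45.0242, lat 126.4080.
Field (20°×10°, letters A–R): 45.0242/20 → 2 → C, 126.4080/10 → 12 → M; chars CM.
Square (2°×1°, digits 0–9): 5.0242/2 → 2, 6.4080/1 → 6; chars 26.
Subsquare (5′×2.5′, letters a–x): 1.0242/0.0833333 → 12 → m, 0.4080/0.0416667 → 9 → j; chars mj.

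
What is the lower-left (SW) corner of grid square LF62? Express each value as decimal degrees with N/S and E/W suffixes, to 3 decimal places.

Field L=11, F=5: +11·20° lon, +5·10° lat → SW at lon 40°, lat -40°.
Square 6, 2: +6·2° lon, +2·1° lat → SW at lon 52°, lat -38°.
latitude 38.000° S, longitude 52.000° E.

38.000° S, 52.000° E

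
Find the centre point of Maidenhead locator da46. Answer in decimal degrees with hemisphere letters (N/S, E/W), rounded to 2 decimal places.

Field D=3, A=0: +3·20° lon, +0·10° lat → SW at lon -120°, lat -90°.
Square 4, 6: +4·2° lon, +6·1° lat → SW at lon -112°, lat -84°.
Cell spans 2° lon × 1° lat. Centre is SW corner plus half of each.
latitude 83.50° S, longitude 111.00° W.

83.50° S, 111.00° W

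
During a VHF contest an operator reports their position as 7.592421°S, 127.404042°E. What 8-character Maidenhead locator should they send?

PI32qj87

Shift to the Maidenhead origin (180°W, 90°S): lon 307.40404, lat 82.40758.
Field: 307.40404/20 → 15 → P, 82.40758/10 → 8 → I; chars PI.
Square: 7.40404/2 → 3, 2.40758/1 → 2; chars 32.
Subsquare: 1.40404/0.0833333 → 16 → q, 0.40758/0.0416667 → 9 → j; chars qj.
Extended square: 0.07071/0.00833333 → 8, 0.03258/0.00416667 → 7; chars 87.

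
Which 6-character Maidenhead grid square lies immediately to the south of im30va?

IL39vx

Latitude subsquare a = 0; −1 → -1, wraps to 23 = x, carry into square.
Latitude square 0; −1 → -1, wraps to 9, carry into field.
Latitude field M = 12; −1 → 11 = L.
The longitude characters are unchanged.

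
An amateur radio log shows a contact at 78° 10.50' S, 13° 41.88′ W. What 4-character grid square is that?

Shift to the Maidenhead origin (180°W, 90°S): lon 166.30, lat 11.83.
Field: 166.30/20 → 8 → I, 11.83/10 → 1 → B; chars IB.
Square: 6.30/2 → 3, 1.83/1 → 1; chars 31.

IB31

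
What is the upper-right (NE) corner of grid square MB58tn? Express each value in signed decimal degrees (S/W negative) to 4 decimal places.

-71.4167, 71.6667

Field M=12, B=1: +12·20° lon, +1·10° lat → SW at lon 60°, lat -80°.
Square 5, 8: +5·2° lon, +8·1° lat → SW at lon 70°, lat -72°.
Subsquare t=19, n=13: +19·0.0833333° lon, +13·0.0416667° lat → SW at lon 71.5833°, lat -71.4583°.
Cell spans 0.0833333° lon × 0.0416667° lat. NE corner is SW corner plus one full cell.
latitude -71.4167, longitude 71.6667.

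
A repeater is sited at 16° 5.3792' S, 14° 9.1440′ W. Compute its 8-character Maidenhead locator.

Add 180° to longitude and 90° to latitude: 165.84760, 73.91035.
Field (20°×10°, letters A–R): 165.84760/20 → 8 → I, 73.91035/10 → 7 → H; chars IH.
Square (2°×1°, digits 0–9): 5.84760/2 → 2, 3.91035/1 → 3; chars 23.
Subsquare (5′×2.5′, letters a–x): 1.84760/0.0833333 → 22 → w, 0.91035/0.0416667 → 21 → v; chars wv.
Extended square (30″×15″, digits 0–9): 0.01427/0.00833333 → 1, 0.03535/0.00416667 → 8; chars 18.

IH23wv18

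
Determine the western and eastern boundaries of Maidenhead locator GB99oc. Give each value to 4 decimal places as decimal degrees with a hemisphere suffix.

Field G=6, B=1: +6·20° lon, +1·10° lat → SW at lon -60°, lat -80°.
Square 9, 9: +9·2° lon, +9·1° lat → SW at lon -42°, lat -71°.
Subsquare o=14, c=2: +14·0.0833333° lon, +2·0.0416667° lat → SW at lon -40.8333°, lat -70.9167°.
Cell spans 0.0833333° lon × 0.0416667° lat.
west 40.8333° W, east 40.7500° W.

40.8333° W, 40.7500° W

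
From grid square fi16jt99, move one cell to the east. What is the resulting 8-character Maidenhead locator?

FI16kt09

Longitude extended square 9; +1 → 10, wraps to 0, carry into subsquare.
Longitude subsquare j = 9; +1 → 10 = k.
The latitude characters are unchanged.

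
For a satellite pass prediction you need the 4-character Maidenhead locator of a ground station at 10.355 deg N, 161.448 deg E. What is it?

Offset from 180°W / 90°S: lon 341.45°, lat 100.36°.
Field (20°×10°, letters A–R): lon ⌊341.45/20⌋ = 17 → R; lat ⌊100.36/10⌋ = 10 → K.
Square (2°×1°, digits 0–9): lon ⌊1.45/2⌋ = 0; lat ⌊0.36/1⌋ = 0.

RK00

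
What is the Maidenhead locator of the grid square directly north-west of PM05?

OM96

Longitude square 0; −1 → -1, wraps to 9, carry into field.
Longitude field P = 15; −1 → 14 = O.
Latitude square 5; +1 → 6.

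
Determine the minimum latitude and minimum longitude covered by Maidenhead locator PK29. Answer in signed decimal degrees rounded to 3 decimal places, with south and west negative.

19.000, 124.000

Field P=15, K=10: +15·20° lon, +10·10° lat → SW at lon 120°, lat 10°.
Square 2, 9: +2·2° lon, +9·1° lat → SW at lon 124°, lat 19°.
latitude 19.000, longitude 124.000.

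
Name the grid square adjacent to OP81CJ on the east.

OP81dj

Longitude subsquare c = 2; +1 → 3 = d.
The latitude characters are unchanged.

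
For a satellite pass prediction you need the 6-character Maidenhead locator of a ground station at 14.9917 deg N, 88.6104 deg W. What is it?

Offset from 180°W / 90°S: lon 91.3896°, lat 104.9917°.
Field: lon ⌊91.3896/20⌋ = 4 → E; lat ⌊104.9917/10⌋ = 10 → K.
Square: lon ⌊11.3896/2⌋ = 5; lat ⌊4.9917/1⌋ = 4.
Subsquare: lon ⌊1.3896/0.0833333⌋ = 16 → q; lat ⌊0.9917/0.0416667⌋ = 23 → x.

EK54qx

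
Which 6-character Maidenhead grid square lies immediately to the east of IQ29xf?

Longitude subsquare x = 23; +1 → 24, wraps to 0 = a, carry into square.
Longitude square 2; +1 → 3.
The latitude characters are unchanged.

IQ39af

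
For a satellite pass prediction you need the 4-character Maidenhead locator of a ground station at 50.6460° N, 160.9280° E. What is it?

RO00

Add 180° to longitude and 90° to latitude: 340.93, 140.65.
Field: lon ⌊340.93/20⌋ = 17 → R; lat ⌊140.65/10⌋ = 14 → O.
Square: lon ⌊0.93/2⌋ = 0; lat ⌊0.65/1⌋ = 0.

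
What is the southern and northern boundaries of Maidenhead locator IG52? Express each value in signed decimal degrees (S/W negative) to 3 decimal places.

-28.000, -27.000

Field I=8, G=6: +8·20° lon, +6·10° lat → SW at lon -20°, lat -30°.
Square 5, 2: +5·2° lon, +2·1° lat → SW at lon -10°, lat -28°.
Cell spans 2° lon × 1° lat.
south -28.000, north -27.000.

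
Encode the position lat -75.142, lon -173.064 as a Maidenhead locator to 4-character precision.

AB34

Offset from 180°W / 90°S: lon 6.94°, lat 14.86°.
Field (20°×10°, letters A–R): 6.94/20 → 0 → A, 14.86/10 → 1 → B; chars AB.
Square (2°×1°, digits 0–9): 6.94/2 → 3, 4.86/1 → 4; chars 34.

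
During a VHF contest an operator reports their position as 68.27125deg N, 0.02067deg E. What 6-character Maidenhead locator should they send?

Add 180° to longitude and 90° to latitude: 180.0207, 158.2713.
Field (20°×10°, letters A–R): 180.0207/20 → 9 → J, 158.2713/10 → 15 → P; chars JP.
Square (2°×1°, digits 0–9): 0.0207/2 → 0, 8.2713/1 → 8; chars 08.
Subsquare (5′×2.5′, letters a–x): 0.0207/0.0833333 → 0 → a, 0.2713/0.0416667 → 6 → g; chars ag.

JP08ag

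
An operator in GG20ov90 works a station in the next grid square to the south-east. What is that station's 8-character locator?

Longitude extended square 9; +1 → 10, wraps to 0, carry into subsquare.
Longitude subsquare o = 14; +1 → 15 = p.
Latitude extended square 0; −1 → -1, wraps to 9, carry into subsquare.
Latitude subsquare v = 21; −1 → 20 = u.

GG20pu09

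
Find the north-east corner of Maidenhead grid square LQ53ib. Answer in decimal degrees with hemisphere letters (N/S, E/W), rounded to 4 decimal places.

Field L=11, Q=16: +11·20° lon, +16·10° lat → SW at lon 40°, lat 70°.
Square 5, 3: +5·2° lon, +3·1° lat → SW at lon 50°, lat 73°.
Subsquare i=8, b=1: +8·0.0833333° lon, +1·0.0416667° lat → SW at lon 50.6667°, lat 73.0417°.
Cell spans 0.0833333° lon × 0.0416667° lat. NE corner is SW corner plus one full cell.
latitude 73.0833° N, longitude 50.7500° E.

73.0833° N, 50.7500° E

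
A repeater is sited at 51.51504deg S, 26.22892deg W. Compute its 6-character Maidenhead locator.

Shift to the Maidenhead origin (180°W, 90°S): lon 153.7711, lat 38.4850.
Field: 153.7711/20 → 7 → H, 38.4850/10 → 3 → D; chars HD.
Square: 13.7711/2 → 6, 8.4850/1 → 8; chars 68.
Subsquare: 1.7711/0.0833333 → 21 → v, 0.4850/0.0416667 → 11 → l; chars vl.

HD68vl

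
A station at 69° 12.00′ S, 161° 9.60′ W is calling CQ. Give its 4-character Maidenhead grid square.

AC90

Offset from 180°W / 90°S: lon 18.84°, lat 20.80°.
Field: 18.84/20 → 0 → A, 20.80/10 → 2 → C; chars AC.
Square: 18.84/2 → 9, 0.80/1 → 0; chars 90.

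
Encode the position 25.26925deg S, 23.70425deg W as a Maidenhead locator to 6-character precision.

HG84dr

Offset from 180°W / 90°S: lon 156.2957°, lat 64.7308°.
Field: 156.2957/20 → 7 → H, 64.7308/10 → 6 → G; chars HG.
Square: 16.2957/2 → 8, 4.7308/1 → 4; chars 84.
Subsquare: 0.2957/0.0833333 → 3 → d, 0.7308/0.0416667 → 17 → r; chars dr.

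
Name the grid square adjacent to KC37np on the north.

KC37nq

Latitude subsquare p = 15; +1 → 16 = q.
The longitude characters are unchanged.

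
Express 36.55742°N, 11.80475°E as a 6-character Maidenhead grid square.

Add 180° to longitude and 90° to latitude: 191.8048, 126.5574.
Field (20°×10°, letters A–R): 191.8048/20 → 9 → J, 126.5574/10 → 12 → M; chars JM.
Square (2°×1°, digits 0–9): 11.8048/2 → 5, 6.5574/1 → 6; chars 56.
Subsquare (5′×2.5′, letters a–x): 1.8048/0.0833333 → 21 → v, 0.5574/0.0416667 → 13 → n; chars vn.

JM56vn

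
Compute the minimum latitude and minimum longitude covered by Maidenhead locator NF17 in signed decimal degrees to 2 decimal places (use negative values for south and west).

Field N=13, F=5: +13·20° lon, +5·10° lat → SW at lon 80°, lat -40°.
Square 1, 7: +1·2° lon, +7·1° lat → SW at lon 82°, lat -33°.
latitude -33.00, longitude 82.00.

-33.00, 82.00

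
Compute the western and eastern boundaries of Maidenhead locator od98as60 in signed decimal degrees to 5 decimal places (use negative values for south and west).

118.05000, 118.05833

Field O=14, D=3: +14·20° lon, +3·10° lat → SW at lon 100°, lat -60°.
Square 9, 8: +9·2° lon, +8·1° lat → SW at lon 118°, lat -52°.
Subsquare a=0, s=18: +0·0.0833333° lon, +18·0.0416667° lat → SW at lon 118°, lat -51.25°.
Extended square 6, 0: +6·0.00833333° lon, +0·0.00416667° lat → SW at lon 118.05°, lat -51.25°.
Cell spans 0.00833333° lon × 0.00416667° lat.
west 118.05000, east 118.05833.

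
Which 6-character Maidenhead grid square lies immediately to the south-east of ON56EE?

ON56fd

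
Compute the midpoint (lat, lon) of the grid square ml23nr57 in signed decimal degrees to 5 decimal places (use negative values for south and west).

23.73958, 65.12917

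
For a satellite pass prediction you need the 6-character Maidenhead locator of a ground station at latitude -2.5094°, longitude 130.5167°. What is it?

PI57gl

Add 180° to longitude and 90° to latitude: 310.5167, 87.4906.
Field: 310.5167/20 → 15 → P, 87.4906/10 → 8 → I; chars PI.
Square: 10.5167/2 → 5, 7.4906/1 → 7; chars 57.
Subsquare: 0.5167/0.0833333 → 6 → g, 0.4906/0.0416667 → 11 → l; chars gl.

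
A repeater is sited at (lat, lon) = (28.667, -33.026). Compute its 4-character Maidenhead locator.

HL38

Shift to the Maidenhead origin (180°W, 90°S): lon 146.97, lat 118.67.
Field: 146.97/20 → 7 → H, 118.67/10 → 11 → L; chars HL.
Square: 6.97/2 → 3, 8.67/1 → 8; chars 38.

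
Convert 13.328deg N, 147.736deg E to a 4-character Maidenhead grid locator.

QK33

Shift to the Maidenhead origin (180°W, 90°S): lon 327.74, lat 103.33.
Field: 327.74/20 → 16 → Q, 103.33/10 → 10 → K; chars QK.
Square: 7.74/2 → 3, 3.33/1 → 3; chars 33.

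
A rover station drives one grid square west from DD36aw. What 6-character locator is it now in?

Longitude subsquare a = 0; −1 → -1, wraps to 23 = x, carry into square.
Longitude square 3; −1 → 2.
The latitude characters are unchanged.

DD26xw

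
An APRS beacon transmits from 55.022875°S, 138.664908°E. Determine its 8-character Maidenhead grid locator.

PD94hx94

Offset from 180°W / 90°S: lon 318.66491°, lat 34.97713°.
Field: lon ⌊318.66491/20⌋ = 15 → P; lat ⌊34.97713/10⌋ = 3 → D.
Square: lon ⌊18.66491/2⌋ = 9; lat ⌊4.97713/1⌋ = 4.
Subsquare: lon ⌊0.66491/0.0833333⌋ = 7 → h; lat ⌊0.97713/0.0416667⌋ = 23 → x.
Extended square: lon ⌊0.08157/0.00833333⌋ = 9; lat ⌊0.01879/0.00416667⌋ = 4.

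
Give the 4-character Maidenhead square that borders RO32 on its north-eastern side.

Longitude square 3; +1 → 4.
Latitude square 2; +1 → 3.

RO43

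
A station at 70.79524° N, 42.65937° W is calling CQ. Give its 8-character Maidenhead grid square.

GQ80qt00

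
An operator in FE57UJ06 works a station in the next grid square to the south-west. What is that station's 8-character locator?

Longitude extended square 0; −1 → -1, wraps to 9, carry into subsquare.
Longitude subsquare u = 20; −1 → 19 = t.
Latitude extended square 6; −1 → 5.

FE57tj95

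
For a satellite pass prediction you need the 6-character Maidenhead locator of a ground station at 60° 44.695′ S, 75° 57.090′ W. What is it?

FC29ag

Offset from 180°W / 90°S: lon 104.0485°, lat 29.2551°.
Field: 104.0485/20 → 5 → F, 29.2551/10 → 2 → C; chars FC.
Square: 4.0485/2 → 2, 9.2551/1 → 9; chars 29.
Subsquare: 0.0485/0.0833333 → 0 → a, 0.2551/0.0416667 → 6 → g; chars ag.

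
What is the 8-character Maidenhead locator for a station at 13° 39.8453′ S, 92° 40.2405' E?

Add 180° to longitude and 90° to latitude: 272.67068, 76.33591.
Field: lon ⌊272.67068/20⌋ = 13 → N; lat ⌊76.33591/10⌋ = 7 → H.
Square: lon ⌊12.67068/2⌋ = 6; lat ⌊6.33591/1⌋ = 6.
Subsquare: lon ⌊0.67068/0.0833333⌋ = 8 → i; lat ⌊0.33591/0.0416667⌋ = 8 → i.
Extended square: lon ⌊0.00401/0.00833333⌋ = 0; lat ⌊0.00258/0.00416667⌋ = 0.

NH66ii00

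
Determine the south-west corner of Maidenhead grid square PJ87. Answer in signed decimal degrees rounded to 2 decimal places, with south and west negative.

Field P=15, J=9: +15·20° lon, +9·10° lat → SW at lon 120°, lat 0°.
Square 8, 7: +8·2° lon, +7·1° lat → SW at lon 136°, lat 7°.
latitude 7.00, longitude 136.00.

7.00, 136.00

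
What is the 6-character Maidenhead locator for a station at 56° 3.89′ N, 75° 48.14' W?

Shift to the Maidenhead origin (180°W, 90°S): lon 104.1977, lat 146.0648.
Field: 104.1977/20 → 5 → F, 146.0648/10 → 14 → O; chars FO.
Square: 4.1977/2 → 2, 6.0648/1 → 6; chars 26.
Subsquare: 0.1977/0.0833333 → 2 → c, 0.0648/0.0416667 → 1 → b; chars cb.

FO26cb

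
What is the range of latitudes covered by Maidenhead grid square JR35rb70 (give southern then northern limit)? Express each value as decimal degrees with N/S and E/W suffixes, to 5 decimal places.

Field J=9, R=17: +9·20° lon, +17·10° lat → SW at lon 0°, lat 80°.
Square 3, 5: +3·2° lon, +5·1° lat → SW at lon 6°, lat 85°.
Subsquare r=17, b=1: +17·0.0833333° lon, +1·0.0416667° lat → SW at lon 7.41667°, lat 85.0417°.
Extended square 7, 0: +7·0.00833333° lon, +0·0.00416667° lat → SW at lon 7.475°, lat 85.0417°.
Cell spans 0.00833333° lon × 0.00416667° lat.
south 85.04167° N, north 85.04583° N.

85.04167° N, 85.04583° N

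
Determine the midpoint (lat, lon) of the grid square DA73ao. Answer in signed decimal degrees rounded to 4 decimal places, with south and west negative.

Field D=3, A=0: +3·20° lon, +0·10° lat → SW at lon -120°, lat -90°.
Square 7, 3: +7·2° lon, +3·1° lat → SW at lon -106°, lat -87°.
Subsquare a=0, o=14: +0·0.0833333° lon, +14·0.0416667° lat → SW at lon -106°, lat -86.4167°.
Cell spans 0.0833333° lon × 0.0416667° lat. Centre is SW corner plus half of each.
latitude -86.3958, longitude -105.9583.

-86.3958, -105.9583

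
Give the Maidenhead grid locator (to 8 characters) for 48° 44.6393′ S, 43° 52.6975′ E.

LE11wg51

Offset from 180°W / 90°S: lon 223.87829°, lat 41.25601°.
Field: lon ⌊223.87829/20⌋ = 11 → L; lat ⌊41.25601/10⌋ = 4 → E.
Square: lon ⌊3.87829/2⌋ = 1; lat ⌊1.25601/1⌋ = 1.
Subsquare: lon ⌊1.87829/0.0833333⌋ = 22 → w; lat ⌊0.25601/0.0416667⌋ = 6 → g.
Extended square: lon ⌊0.04496/0.00833333⌋ = 5; lat ⌊0.00601/0.00416667⌋ = 1.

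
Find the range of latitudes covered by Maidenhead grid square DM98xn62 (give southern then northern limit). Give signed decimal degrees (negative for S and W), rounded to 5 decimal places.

Field D=3, M=12: +3·20° lon, +12·10° lat → SW at lon -120°, lat 30°.
Square 9, 8: +9·2° lon, +8·1° lat → SW at lon -102°, lat 38°.
Subsquare x=23, n=13: +23·0.0833333° lon, +13·0.0416667° lat → SW at lon -100.083°, lat 38.5417°.
Extended square 6, 2: +6·0.00833333° lon, +2·0.00416667° lat → SW at lon -100.033°, lat 38.55°.
Cell spans 0.00833333° lon × 0.00416667° lat.
south 38.55000, north 38.55417.

38.55000, 38.55417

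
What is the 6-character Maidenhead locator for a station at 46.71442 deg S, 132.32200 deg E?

Shift to the Maidenhead origin (180°W, 90°S): lon 312.3220, lat 43.2856.
Field: lon ⌊312.3220/20⌋ = 15 → P; lat ⌊43.2856/10⌋ = 4 → E.
Square: lon ⌊12.3220/2⌋ = 6; lat ⌊3.2856/1⌋ = 3.
Subsquare: lon ⌊0.3220/0.0833333⌋ = 3 → d; lat ⌊0.2856/0.0416667⌋ = 6 → g.

PE63dg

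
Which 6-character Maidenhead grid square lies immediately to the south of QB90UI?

QB90uh

Latitude subsquare i = 8; −1 → 7 = h.
The longitude characters are unchanged.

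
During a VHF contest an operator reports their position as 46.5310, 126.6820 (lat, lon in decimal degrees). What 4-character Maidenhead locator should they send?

PN36

Shift to the Maidenhead origin (180°W, 90°S): lon 306.68, lat 136.53.
Field: lon ⌊306.68/20⌋ = 15 → P; lat ⌊136.53/10⌋ = 13 → N.
Square: lon ⌊6.68/2⌋ = 3; lat ⌊6.53/1⌋ = 6.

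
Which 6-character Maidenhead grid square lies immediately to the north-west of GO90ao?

Longitude subsquare a = 0; −1 → -1, wraps to 23 = x, carry into square.
Longitude square 9; −1 → 8.
Latitude subsquare o = 14; +1 → 15 = p.

GO80xp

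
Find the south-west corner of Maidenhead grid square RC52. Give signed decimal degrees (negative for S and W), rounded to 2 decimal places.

-68.00, 170.00

Field R=17, C=2: +17·20° lon, +2·10° lat → SW at lon 160°, lat -70°.
Square 5, 2: +5·2° lon, +2·1° lat → SW at lon 170°, lat -68°.
latitude -68.00, longitude 170.00.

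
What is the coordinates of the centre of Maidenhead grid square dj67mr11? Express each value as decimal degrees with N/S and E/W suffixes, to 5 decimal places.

7.71458° N, 106.98750° W

Field D=3, J=9: +3·20° lon, +9·10° lat → SW at lon -120°, lat 0°.
Square 6, 7: +6·2° lon, +7·1° lat → SW at lon -108°, lat 7°.
Subsquare m=12, r=17: +12·0.0833333° lon, +17·0.0416667° lat → SW at lon -107°, lat 7.70833°.
Extended square 1, 1: +1·0.00833333° lon, +1·0.00416667° lat → SW at lon -106.992°, lat 7.7125°.
Cell spans 0.00833333° lon × 0.00416667° lat. Centre is SW corner plus half of each.
latitude 7.71458° N, longitude 106.98750° W.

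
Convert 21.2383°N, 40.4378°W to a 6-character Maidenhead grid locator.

GL91sf

Shift to the Maidenhead origin (180°W, 90°S): lon 139.5622, lat 111.2383.
Field (20°×10°, letters A–R): lon ⌊139.5622/20⌋ = 6 → G; lat ⌊111.2383/10⌋ = 11 → L.
Square (2°×1°, digits 0–9): lon ⌊19.5622/2⌋ = 9; lat ⌊1.2383/1⌋ = 1.
Subsquare (5′×2.5′, letters a–x): lon ⌊1.5622/0.0833333⌋ = 18 → s; lat ⌊0.2383/0.0416667⌋ = 5 → f.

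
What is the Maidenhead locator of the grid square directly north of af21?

AF22

Latitude square 1; +1 → 2.
The longitude characters are unchanged.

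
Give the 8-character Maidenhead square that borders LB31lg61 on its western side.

LB31lg51

Longitude extended square 6; −1 → 5.
The latitude characters are unchanged.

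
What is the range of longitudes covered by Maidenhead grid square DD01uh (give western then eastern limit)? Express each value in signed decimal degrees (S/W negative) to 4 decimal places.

-118.3333, -118.2500

Field D=3, D=3: +3·20° lon, +3·10° lat → SW at lon -120°, lat -60°.
Square 0, 1: +0·2° lon, +1·1° lat → SW at lon -120°, lat -59°.
Subsquare u=20, h=7: +20·0.0833333° lon, +7·0.0416667° lat → SW at lon -118.333°, lat -58.7083°.
Cell spans 0.0833333° lon × 0.0416667° lat.
west -118.3333, east -118.2500.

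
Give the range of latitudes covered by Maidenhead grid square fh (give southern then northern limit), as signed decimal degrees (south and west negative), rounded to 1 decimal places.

Field F=5, H=7: +5·20° lon, +7·10° lat → SW at lon -80°, lat -20°.
Cell spans 20° lon × 10° lat.
south -20.0, north -10.0.

-20.0, -10.0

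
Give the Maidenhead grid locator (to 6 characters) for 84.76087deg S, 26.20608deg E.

KA35cf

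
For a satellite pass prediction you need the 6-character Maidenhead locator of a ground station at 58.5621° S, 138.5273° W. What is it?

Add 180° to longitude and 90° to latitude: 41.4727, 31.4379.
Field: lon ⌊41.4727/20⌋ = 2 → C; lat ⌊31.4379/10⌋ = 3 → D.
Square: lon ⌊1.4727/2⌋ = 0; lat ⌊1.4379/1⌋ = 1.
Subsquare: lon ⌊1.4727/0.0833333⌋ = 17 → r; lat ⌊0.4379/0.0416667⌋ = 10 → k.

CD01rk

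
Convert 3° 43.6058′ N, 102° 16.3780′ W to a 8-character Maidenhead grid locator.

DJ83ur74

Add 180° to longitude and 90° to latitude: 77.72703, 93.72676.
Field (20°×10°, letters A–R): 77.72703/20 → 3 → D, 93.72676/10 → 9 → J; chars DJ.
Square (2°×1°, digits 0–9): 17.72703/2 → 8, 3.72676/1 → 3; chars 83.
Subsquare (5′×2.5′, letters a–x): 1.72703/0.0833333 → 20 → u, 0.72676/0.0416667 → 17 → r; chars ur.
Extended square (30″×15″, digits 0–9): 0.06037/0.00833333 → 7, 0.01843/0.00416667 → 4; chars 74.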